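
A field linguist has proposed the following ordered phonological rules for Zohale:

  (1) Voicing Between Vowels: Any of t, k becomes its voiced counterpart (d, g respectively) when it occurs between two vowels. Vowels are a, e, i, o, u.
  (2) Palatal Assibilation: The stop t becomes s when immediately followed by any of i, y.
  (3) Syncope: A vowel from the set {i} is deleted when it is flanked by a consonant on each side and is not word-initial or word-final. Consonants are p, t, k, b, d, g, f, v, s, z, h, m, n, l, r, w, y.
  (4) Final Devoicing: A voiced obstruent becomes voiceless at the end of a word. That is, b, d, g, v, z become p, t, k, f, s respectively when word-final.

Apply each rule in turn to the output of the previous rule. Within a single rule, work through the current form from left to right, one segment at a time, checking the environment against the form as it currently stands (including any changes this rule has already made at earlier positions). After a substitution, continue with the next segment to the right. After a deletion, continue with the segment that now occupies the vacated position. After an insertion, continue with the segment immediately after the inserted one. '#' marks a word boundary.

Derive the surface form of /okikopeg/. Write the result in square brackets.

[oggopek]

(1) Voicing Between Vowels: [okikopeg] → [ogigopeg]
(2) Palatal Assibilation: no change — [ogigopeg]
(3) Syncope: [ogigopeg] → [oggopeg]
(4) Final Devoicing: [oggopeg] → [oggopek]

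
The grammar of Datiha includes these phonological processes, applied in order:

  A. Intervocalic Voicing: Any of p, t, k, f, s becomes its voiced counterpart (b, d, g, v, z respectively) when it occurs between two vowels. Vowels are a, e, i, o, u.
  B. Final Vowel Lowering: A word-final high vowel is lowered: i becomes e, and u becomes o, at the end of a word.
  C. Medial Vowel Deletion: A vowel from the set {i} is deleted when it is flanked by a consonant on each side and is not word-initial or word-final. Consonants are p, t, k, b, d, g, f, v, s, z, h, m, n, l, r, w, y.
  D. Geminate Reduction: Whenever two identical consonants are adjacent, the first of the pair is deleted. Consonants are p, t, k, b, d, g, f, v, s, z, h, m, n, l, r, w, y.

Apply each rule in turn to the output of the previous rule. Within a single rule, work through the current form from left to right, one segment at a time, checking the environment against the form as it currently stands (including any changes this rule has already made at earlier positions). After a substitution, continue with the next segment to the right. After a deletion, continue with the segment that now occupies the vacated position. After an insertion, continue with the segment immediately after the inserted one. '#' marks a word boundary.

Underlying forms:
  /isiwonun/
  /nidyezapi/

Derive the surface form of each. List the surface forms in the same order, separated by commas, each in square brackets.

/isiwonun/:
  A Intervocalic Voicing: [isiwonun] → [iziwonun]
  B Final Vowel Lowering: no change — [iziwonun]
  C Medial Vowel Deletion: [iziwonun] → [izwonun]
  D Geminate Reduction: no change — [izwonun]
/nidyezapi/:
  A Intervocalic Voicing: [nidyezapi] → [nidyezabi]
  B Final Vowel Lowering: [nidyezabi] → [nidyezabe]
  C Medial Vowel Deletion: [nidyezabe] → [ndyezabe]
  D Geminate Reduction: no change — [ndyezabe]

[izwonun], [ndyezabe]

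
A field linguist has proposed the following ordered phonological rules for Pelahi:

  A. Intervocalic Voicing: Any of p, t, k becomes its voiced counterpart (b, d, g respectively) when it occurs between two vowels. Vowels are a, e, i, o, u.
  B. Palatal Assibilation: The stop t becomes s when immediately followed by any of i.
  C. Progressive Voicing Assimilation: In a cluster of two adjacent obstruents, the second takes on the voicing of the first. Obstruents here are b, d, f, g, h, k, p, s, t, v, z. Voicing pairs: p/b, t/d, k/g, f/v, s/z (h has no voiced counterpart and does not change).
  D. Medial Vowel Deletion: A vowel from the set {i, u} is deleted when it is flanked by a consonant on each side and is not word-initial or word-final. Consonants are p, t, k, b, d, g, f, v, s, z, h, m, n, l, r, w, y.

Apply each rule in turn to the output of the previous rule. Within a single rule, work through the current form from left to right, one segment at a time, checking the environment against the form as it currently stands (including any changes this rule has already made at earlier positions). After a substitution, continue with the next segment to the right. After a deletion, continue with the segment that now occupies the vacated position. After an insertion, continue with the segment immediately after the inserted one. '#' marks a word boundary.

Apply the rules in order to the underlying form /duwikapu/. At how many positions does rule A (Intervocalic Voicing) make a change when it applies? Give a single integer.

A Intervocalic Voicing: [duwikapu] → [duwigabu]
B Palatal Assibilation: no change — [duwigabu]
C Progressive Voicing Assimilation: no change — [duwigabu]
D Medial Vowel Deletion: [duwigabu] → [dwgabu]
Rule A changed 2 position(s).

2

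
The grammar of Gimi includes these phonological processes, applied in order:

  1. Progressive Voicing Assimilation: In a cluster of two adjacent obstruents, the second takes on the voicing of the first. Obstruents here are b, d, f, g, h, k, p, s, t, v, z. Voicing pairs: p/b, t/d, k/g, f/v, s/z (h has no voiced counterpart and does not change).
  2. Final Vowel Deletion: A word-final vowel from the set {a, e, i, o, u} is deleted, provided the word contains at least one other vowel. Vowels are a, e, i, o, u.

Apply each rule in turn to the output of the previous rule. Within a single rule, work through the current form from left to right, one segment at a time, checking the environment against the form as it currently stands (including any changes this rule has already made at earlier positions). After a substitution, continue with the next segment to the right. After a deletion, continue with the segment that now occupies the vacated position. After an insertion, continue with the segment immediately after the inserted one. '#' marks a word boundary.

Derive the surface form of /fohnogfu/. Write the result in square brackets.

[fohnogv]

1 Progressive Voicing Assimilation: [fohnogfu] → [fohnogvu]
2 Final Vowel Deletion: [fohnogvu] → [fohnogv]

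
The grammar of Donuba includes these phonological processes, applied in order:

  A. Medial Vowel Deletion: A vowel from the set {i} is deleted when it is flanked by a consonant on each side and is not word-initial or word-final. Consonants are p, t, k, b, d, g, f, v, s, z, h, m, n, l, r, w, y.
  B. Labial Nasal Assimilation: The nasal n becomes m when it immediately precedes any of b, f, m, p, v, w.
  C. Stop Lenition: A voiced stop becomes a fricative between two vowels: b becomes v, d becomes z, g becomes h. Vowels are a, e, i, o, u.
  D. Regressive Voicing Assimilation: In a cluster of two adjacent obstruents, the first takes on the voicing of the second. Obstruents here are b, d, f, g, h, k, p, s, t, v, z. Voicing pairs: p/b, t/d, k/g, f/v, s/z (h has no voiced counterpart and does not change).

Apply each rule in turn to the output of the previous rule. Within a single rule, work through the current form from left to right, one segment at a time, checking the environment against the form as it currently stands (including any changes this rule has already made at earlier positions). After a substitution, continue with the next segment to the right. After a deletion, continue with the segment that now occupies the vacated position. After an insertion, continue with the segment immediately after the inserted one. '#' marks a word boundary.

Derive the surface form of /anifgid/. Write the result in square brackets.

[amvgd]

A Medial Vowel Deletion: [anifgid] → [anfgd]
B Labial Nasal Assimilation: [anfgd] → [amfgd]
C Stop Lenition: no change — [amfgd]
D Regressive Voicing Assimilation: [amfgd] → [amvgd]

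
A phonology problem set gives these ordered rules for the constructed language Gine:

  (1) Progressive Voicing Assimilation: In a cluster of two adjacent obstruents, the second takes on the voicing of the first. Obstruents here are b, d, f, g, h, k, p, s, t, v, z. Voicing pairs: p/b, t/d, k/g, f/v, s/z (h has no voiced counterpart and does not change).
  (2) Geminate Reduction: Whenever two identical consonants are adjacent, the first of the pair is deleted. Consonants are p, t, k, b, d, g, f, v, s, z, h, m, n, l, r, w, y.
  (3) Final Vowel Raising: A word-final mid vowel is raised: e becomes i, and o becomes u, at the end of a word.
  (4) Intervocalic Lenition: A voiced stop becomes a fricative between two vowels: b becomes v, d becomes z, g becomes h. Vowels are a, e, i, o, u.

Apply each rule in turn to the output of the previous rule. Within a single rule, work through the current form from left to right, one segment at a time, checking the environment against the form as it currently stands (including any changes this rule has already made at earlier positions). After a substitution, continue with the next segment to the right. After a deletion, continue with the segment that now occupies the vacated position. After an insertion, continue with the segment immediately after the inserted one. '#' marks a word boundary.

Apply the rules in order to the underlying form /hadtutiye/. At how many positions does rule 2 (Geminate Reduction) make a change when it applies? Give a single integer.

(1) Progressive Voicing Assimilation: [hadtutiye] → [haddutiye]
(2) Geminate Reduction: [haddutiye] → [hadutiye]
(3) Final Vowel Raising: [hadutiye] → [hadutiyi]
(4) Intervocalic Lenition: [hadutiyi] → [hazutiyi]
Rule 2 changed 1 position(s).

1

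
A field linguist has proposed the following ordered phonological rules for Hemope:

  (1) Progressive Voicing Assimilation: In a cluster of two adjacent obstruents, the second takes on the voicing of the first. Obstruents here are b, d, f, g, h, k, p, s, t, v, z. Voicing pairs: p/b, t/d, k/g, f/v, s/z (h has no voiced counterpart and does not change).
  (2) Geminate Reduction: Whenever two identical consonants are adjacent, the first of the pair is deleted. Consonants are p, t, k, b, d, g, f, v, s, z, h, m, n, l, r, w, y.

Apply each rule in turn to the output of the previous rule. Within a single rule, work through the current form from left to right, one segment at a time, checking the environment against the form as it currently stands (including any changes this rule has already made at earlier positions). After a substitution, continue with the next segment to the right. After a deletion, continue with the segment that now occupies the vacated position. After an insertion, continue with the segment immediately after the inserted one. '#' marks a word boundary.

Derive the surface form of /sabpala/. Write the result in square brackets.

(1) Progressive Voicing Assimilation: [sabpala] → [sabbala]
(2) Geminate Reduction: [sabbala] → [sabala]

[sabala]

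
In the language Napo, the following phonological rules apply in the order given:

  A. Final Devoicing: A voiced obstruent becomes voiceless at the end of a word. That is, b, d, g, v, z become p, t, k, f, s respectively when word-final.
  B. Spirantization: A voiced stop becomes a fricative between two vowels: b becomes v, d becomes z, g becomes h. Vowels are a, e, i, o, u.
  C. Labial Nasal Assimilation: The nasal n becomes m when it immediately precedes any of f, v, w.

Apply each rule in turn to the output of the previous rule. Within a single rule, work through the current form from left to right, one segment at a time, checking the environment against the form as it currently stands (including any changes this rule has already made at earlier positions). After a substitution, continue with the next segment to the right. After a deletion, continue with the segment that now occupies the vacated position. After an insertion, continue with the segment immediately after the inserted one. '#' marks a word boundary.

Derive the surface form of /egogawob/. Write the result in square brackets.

[ehohawop]

A Final Devoicing: [egogawob] → [egogawop]
B Spirantization: [egogawop] → [ehohawop]
C Labial Nasal Assimilation: no change — [ehohawop]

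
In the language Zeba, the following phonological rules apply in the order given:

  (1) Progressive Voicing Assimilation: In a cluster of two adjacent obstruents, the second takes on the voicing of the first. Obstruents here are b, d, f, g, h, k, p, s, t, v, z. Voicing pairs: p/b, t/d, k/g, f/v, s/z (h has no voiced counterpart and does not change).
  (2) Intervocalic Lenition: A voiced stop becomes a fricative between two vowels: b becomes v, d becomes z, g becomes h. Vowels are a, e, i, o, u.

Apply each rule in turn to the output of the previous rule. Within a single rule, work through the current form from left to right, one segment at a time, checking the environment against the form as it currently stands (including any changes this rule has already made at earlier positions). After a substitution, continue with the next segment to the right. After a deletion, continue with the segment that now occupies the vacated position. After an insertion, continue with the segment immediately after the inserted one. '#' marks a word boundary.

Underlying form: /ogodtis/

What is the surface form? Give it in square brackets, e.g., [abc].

(1) Progressive Voicing Assimilation: [ogodtis] → [ogoddis]
(2) Intervocalic Lenition: [ogoddis] → [ohoddis]

[ohoddis]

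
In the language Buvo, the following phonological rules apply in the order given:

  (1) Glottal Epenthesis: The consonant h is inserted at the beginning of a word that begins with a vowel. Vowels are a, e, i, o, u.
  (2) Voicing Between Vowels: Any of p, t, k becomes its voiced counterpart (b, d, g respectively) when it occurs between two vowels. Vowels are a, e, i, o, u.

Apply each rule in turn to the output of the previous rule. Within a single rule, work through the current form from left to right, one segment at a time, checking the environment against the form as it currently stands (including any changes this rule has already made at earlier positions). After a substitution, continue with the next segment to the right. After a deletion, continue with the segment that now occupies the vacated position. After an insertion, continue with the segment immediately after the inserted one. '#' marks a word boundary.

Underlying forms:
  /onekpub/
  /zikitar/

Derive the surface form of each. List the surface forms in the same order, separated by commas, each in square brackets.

/onekpub/:
  (1) Glottal Epenthesis: [onekpub] → [honekpub]
  (2) Voicing Between Vowels: no change — [honekpub]
/zikitar/:
  (1) Glottal Epenthesis: no change — [zikitar]
  (2) Voicing Between Vowels: [zikitar] → [zigidar]

[honekpub], [zigidar]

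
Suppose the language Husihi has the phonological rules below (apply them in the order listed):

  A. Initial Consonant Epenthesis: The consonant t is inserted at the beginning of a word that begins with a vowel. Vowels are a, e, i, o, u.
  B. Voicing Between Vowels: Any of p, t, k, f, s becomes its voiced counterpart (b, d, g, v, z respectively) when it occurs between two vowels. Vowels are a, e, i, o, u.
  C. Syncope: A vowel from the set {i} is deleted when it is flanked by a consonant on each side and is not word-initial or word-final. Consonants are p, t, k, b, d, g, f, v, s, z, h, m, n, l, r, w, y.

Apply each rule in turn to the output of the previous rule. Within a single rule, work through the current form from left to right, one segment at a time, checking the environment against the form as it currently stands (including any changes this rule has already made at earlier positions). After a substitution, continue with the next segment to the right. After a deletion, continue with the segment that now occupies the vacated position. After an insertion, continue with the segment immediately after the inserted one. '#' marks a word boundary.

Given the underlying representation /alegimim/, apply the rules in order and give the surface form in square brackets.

[talegmm]

A Initial Consonant Epenthesis: [alegimim] → [talegimim]
B Voicing Between Vowels: no change — [talegimim]
C Syncope: [talegimim] → [talegmm]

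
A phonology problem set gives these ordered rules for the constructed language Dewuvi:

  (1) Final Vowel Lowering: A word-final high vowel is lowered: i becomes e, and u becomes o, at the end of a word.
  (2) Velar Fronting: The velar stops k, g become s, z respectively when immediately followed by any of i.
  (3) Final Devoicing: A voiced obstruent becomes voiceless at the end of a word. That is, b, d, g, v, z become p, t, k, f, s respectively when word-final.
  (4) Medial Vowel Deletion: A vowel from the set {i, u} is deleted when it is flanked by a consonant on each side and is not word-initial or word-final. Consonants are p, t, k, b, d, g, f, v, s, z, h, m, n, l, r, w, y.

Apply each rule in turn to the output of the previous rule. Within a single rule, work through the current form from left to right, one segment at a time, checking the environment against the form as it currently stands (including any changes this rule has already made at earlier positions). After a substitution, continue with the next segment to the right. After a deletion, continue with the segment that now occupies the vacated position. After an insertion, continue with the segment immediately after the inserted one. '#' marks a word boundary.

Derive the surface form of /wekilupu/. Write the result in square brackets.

[weslpo]

(1) Final Vowel Lowering: [wekilupu] → [wekilupo]
(2) Velar Fronting: [wekilupo] → [wesilupo]
(3) Final Devoicing: no change — [wesilupo]
(4) Medial Vowel Deletion: [wesilupo] → [weslpo]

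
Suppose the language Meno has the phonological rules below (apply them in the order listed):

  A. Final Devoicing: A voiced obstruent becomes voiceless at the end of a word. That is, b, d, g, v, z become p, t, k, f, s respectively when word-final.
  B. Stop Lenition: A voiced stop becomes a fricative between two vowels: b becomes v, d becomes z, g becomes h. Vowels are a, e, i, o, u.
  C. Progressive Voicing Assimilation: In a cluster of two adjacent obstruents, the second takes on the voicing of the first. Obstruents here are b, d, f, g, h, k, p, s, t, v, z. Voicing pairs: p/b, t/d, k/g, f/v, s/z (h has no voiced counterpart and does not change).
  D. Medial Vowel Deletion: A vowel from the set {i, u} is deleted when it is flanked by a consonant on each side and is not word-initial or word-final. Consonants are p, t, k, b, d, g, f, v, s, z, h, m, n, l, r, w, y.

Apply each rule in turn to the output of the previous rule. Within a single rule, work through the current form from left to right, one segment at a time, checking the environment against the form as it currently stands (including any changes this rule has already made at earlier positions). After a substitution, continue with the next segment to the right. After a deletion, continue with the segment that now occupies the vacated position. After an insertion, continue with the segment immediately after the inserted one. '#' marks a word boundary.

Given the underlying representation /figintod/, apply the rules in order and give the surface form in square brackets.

A Final Devoicing: [figintod] → [figintot]
B Stop Lenition: [figintot] → [fihintot]
C Progressive Voicing Assimilation: no change — [fihintot]
D Medial Vowel Deletion: [fihintot] → [fhntot]

[fhntot]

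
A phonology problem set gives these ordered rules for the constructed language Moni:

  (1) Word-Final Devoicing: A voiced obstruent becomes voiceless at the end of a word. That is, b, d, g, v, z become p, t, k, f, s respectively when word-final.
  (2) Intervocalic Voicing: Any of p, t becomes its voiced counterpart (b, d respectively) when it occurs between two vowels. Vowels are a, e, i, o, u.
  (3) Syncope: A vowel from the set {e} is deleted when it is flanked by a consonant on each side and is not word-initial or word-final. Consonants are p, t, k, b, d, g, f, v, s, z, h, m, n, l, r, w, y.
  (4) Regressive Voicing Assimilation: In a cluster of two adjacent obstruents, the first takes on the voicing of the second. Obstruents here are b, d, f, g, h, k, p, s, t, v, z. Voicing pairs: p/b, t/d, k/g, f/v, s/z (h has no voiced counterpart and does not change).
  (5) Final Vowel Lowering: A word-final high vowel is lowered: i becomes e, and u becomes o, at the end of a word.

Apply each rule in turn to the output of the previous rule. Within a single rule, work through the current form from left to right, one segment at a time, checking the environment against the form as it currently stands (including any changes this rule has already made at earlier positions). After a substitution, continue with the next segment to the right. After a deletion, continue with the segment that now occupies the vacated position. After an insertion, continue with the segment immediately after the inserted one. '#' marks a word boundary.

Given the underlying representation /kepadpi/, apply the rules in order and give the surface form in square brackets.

(1) Word-Final Devoicing: no change — [kepadpi]
(2) Intervocalic Voicing: [kepadpi] → [kebadpi]
(3) Syncope: [kebadpi] → [kbadpi]
(4) Regressive Voicing Assimilation: [kbadpi] → [gbatpi]
(5) Final Vowel Lowering: [gbatpi] → [gbatpe]

[gbatpe]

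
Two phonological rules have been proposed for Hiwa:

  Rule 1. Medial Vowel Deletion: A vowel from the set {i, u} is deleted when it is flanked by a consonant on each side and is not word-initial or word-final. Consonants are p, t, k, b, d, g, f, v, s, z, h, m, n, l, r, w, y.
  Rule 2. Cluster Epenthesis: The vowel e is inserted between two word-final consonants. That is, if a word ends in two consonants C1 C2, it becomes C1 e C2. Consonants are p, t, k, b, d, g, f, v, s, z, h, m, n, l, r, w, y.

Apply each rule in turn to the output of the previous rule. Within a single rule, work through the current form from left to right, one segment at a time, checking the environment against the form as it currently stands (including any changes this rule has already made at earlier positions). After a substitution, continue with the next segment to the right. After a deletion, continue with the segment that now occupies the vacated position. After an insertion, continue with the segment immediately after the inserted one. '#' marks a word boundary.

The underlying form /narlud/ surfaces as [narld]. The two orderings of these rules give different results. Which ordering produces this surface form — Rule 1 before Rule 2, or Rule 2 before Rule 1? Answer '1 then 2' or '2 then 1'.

2 then 1

Order 1 then 2:
  1 Medial Vowel Deletion: [narlud] → [narld]
  2 Cluster Epenthesis: [narld] → [narled]
  result: [narled]
Order 2 then 1:
  2 Cluster Epenthesis: no change — [narlud]
  1 Medial Vowel Deletion: [narlud] → [narld]
  result: [narld]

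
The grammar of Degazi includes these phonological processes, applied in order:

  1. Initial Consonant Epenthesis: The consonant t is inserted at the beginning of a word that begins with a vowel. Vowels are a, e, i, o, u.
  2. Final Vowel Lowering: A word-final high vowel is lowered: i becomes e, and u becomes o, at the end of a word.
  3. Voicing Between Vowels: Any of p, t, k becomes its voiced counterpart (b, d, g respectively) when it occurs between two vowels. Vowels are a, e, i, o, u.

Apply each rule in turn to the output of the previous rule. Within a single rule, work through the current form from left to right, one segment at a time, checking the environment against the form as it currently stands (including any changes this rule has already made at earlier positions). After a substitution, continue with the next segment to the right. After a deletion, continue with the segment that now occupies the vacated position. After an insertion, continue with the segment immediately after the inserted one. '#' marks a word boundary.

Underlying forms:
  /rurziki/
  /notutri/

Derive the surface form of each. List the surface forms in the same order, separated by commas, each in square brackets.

/rurziki/:
  1 Initial Consonant Epenthesis: no change — [rurziki]
  2 Final Vowel Lowering: [rurziki] → [rurzike]
  3 Voicing Between Vowels: [rurzike] → [rurzige]
/notutri/:
  1 Initial Consonant Epenthesis: no change — [notutri]
  2 Final Vowel Lowering: [notutri] → [notutre]
  3 Voicing Between Vowels: [notutre] → [nodutre]

[rurzige], [nodutre]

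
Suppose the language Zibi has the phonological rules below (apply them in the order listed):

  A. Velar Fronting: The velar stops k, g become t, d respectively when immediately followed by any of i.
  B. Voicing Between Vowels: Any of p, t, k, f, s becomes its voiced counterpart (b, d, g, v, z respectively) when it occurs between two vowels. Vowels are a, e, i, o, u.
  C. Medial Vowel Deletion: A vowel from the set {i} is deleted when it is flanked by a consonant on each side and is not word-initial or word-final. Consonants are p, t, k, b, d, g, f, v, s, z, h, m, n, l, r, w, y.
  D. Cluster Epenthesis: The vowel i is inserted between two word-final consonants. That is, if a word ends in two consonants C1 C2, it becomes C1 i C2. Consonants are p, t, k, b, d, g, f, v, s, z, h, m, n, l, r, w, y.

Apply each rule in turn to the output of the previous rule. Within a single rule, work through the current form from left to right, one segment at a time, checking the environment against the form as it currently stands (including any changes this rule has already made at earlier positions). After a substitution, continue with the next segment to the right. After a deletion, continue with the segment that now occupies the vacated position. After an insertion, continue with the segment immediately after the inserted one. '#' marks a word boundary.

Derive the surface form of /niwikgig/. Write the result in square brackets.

A Velar Fronting: [niwikgig] → [niwikdig]
B Voicing Between Vowels: no change — [niwikdig]
C Medial Vowel Deletion: [niwikdig] → [nwkdg]
D Cluster Epenthesis: [nwkdg] → [nwkdig]

[nwkdig]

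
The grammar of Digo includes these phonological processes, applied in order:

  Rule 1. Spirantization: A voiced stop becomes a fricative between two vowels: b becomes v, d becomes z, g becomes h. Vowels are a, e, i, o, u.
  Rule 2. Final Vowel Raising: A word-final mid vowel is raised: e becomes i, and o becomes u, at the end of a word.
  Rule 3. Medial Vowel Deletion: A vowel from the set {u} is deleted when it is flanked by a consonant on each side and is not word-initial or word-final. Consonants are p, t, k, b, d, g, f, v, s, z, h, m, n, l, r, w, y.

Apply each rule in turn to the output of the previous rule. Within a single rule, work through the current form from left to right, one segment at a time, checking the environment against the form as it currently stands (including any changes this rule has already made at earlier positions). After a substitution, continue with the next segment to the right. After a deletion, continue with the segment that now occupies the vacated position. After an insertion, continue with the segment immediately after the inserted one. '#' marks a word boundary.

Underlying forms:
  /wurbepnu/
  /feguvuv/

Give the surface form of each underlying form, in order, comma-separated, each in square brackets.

[wrbepnu], [fehvv]

/wurbepnu/:
  Rule 1 Spirantization: no change — [wurbepnu]
  Rule 2 Final Vowel Raising: no change — [wurbepnu]
  Rule 3 Medial Vowel Deletion: [wurbepnu] → [wrbepnu]
/feguvuv/:
  Rule 1 Spirantization: [feguvuv] → [fehuvuv]
  Rule 2 Final Vowel Raising: no change — [fehuvuv]
  Rule 3 Medial Vowel Deletion: [fehuvuv] → [fehvv]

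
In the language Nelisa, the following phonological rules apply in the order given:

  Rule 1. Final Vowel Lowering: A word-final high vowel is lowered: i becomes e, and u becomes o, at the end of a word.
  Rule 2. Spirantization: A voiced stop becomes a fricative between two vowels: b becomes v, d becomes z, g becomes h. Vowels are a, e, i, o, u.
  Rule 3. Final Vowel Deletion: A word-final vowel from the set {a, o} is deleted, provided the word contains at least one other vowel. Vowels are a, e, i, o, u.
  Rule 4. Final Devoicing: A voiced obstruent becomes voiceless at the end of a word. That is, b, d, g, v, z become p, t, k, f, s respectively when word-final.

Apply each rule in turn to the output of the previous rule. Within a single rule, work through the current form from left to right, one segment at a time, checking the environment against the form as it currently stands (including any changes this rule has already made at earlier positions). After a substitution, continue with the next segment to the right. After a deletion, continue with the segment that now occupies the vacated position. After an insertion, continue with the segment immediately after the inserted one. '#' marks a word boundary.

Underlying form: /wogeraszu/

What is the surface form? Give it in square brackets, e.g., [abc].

Rule 1 Final Vowel Lowering: [wogeraszu] → [wogeraszo]
Rule 2 Spirantization: [wogeraszo] → [woheraszo]
Rule 3 Final Vowel Deletion: [woheraszo] → [woherasz]
Rule 4 Final Devoicing: [woherasz] → [woherass]

[woherass]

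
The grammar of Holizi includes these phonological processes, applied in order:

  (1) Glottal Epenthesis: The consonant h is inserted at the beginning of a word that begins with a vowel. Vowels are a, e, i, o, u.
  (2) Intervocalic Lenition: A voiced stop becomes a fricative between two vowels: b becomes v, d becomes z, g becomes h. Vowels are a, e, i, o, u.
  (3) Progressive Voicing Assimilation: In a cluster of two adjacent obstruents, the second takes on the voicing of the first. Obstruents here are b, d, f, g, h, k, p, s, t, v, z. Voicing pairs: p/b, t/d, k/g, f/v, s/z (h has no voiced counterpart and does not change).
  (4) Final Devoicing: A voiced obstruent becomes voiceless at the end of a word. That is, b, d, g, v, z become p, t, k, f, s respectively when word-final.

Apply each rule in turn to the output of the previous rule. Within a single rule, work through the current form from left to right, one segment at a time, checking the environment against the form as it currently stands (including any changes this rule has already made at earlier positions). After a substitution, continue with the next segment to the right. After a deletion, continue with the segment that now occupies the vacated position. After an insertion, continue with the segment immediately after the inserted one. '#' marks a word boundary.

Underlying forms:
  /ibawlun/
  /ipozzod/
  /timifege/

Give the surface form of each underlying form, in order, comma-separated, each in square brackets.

[hivawlun], [hipozzot], [timifehe]

/ibawlun/:
  (1) Glottal Epenthesis: [ibawlun] → [hibawlun]
  (2) Intervocalic Lenition: [hibawlun] → [hivawlun]
  (3) Progressive Voicing Assimilation: no change — [hivawlun]
  (4) Final Devoicing: no change — [hivawlun]
/ipozzod/:
  (1) Glottal Epenthesis: [ipozzod] → [hipozzod]
  (2) Intervocalic Lenition: no change — [hipozzod]
  (3) Progressive Voicing Assimilation: no change — [hipozzod]
  (4) Final Devoicing: [hipozzod] → [hipozzot]
/timifege/:
  (1) Glottal Epenthesis: no change — [timifege]
  (2) Intervocalic Lenition: [timifege] → [timifehe]
  (3) Progressive Voicing Assimilation: no change — [timifehe]
  (4) Final Devoicing: no change — [timifehe]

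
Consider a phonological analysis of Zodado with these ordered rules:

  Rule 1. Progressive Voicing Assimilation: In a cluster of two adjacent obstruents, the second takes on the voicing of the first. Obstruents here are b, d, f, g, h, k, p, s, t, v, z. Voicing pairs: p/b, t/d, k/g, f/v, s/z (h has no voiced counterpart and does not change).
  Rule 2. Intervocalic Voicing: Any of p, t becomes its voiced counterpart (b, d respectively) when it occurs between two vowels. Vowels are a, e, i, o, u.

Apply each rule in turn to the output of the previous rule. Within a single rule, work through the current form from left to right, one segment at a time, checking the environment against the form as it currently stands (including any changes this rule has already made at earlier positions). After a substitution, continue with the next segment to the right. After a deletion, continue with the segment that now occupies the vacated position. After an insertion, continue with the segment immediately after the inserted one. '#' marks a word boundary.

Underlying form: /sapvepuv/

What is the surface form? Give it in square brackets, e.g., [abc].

Rule 1 Progressive Voicing Assimilation: [sapvepuv] → [sapfepuv]
Rule 2 Intervocalic Voicing: [sapfepuv] → [sapfebuv]

[sapfebuv]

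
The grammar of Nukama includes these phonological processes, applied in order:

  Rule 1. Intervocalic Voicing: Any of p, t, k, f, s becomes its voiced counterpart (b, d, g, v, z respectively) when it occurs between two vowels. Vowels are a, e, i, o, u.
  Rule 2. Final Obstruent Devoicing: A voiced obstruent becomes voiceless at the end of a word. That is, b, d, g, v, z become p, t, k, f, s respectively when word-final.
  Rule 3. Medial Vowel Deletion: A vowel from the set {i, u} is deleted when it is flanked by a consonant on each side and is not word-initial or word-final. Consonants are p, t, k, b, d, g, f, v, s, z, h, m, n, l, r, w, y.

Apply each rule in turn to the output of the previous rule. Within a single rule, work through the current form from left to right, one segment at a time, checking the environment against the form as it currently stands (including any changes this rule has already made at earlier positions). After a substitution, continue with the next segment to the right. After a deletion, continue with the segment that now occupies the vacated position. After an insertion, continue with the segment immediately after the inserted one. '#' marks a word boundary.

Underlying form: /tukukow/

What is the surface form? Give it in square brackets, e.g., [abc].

[tggow]

Rule 1 Intervocalic Voicing: [tukukow] → [tugugow]
Rule 2 Final Obstruent Devoicing: no change — [tugugow]
Rule 3 Medial Vowel Deletion: [tugugow] → [tggow]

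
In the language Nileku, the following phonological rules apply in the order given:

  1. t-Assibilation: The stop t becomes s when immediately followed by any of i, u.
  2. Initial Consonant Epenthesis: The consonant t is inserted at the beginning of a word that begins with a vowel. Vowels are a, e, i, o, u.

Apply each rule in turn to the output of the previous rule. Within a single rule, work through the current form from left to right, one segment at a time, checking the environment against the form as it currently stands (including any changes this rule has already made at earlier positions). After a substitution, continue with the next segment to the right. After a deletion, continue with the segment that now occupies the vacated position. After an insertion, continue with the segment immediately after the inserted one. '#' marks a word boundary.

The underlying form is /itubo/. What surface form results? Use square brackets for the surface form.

1 t-Assibilation: [itubo] → [isubo]
2 Initial Consonant Epenthesis: [isubo] → [tisubo]

[tisubo]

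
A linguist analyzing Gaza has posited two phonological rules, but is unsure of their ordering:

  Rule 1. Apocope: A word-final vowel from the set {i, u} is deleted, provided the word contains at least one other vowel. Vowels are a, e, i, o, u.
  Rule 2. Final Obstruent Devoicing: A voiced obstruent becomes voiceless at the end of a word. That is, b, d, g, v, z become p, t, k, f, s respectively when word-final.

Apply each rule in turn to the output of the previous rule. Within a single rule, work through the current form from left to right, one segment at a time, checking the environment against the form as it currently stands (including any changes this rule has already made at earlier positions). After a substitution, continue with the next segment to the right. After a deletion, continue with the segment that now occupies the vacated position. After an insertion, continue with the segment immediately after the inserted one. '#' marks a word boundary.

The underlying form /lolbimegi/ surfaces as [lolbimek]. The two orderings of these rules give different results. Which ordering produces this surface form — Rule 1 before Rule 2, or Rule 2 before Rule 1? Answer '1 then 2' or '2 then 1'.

1 then 2

Order 1 then 2:
  1 Apocope: [lolbimegi] → [lolbimeg]
  2 Final Obstruent Devoicing: [lolbimeg] → [lolbimek]
  result: [lolbimek]
Order 2 then 1:
  2 Final Obstruent Devoicing: no change — [lolbimegi]
  1 Apocope: [lolbimegi] → [lolbimeg]
  result: [lolbimeg]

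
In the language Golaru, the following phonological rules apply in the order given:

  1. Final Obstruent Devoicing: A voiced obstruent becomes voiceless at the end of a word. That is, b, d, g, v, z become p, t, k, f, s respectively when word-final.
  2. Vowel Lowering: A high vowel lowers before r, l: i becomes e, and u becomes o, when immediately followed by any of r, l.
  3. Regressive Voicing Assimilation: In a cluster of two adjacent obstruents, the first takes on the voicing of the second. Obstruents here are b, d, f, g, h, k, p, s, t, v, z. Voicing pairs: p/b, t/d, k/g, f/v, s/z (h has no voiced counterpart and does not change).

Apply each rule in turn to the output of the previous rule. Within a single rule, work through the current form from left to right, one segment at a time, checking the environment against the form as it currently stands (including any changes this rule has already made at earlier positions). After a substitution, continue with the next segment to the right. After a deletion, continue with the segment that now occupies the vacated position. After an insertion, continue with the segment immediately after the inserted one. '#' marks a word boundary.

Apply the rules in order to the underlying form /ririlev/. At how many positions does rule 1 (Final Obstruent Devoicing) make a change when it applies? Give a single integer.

1

1 Final Obstruent Devoicing: [ririlev] → [ririlef]
2 Vowel Lowering: [ririlef] → [rerelef]
3 Regressive Voicing Assimilation: no change — [rerelef]
Rule 1 changed 1 position(s).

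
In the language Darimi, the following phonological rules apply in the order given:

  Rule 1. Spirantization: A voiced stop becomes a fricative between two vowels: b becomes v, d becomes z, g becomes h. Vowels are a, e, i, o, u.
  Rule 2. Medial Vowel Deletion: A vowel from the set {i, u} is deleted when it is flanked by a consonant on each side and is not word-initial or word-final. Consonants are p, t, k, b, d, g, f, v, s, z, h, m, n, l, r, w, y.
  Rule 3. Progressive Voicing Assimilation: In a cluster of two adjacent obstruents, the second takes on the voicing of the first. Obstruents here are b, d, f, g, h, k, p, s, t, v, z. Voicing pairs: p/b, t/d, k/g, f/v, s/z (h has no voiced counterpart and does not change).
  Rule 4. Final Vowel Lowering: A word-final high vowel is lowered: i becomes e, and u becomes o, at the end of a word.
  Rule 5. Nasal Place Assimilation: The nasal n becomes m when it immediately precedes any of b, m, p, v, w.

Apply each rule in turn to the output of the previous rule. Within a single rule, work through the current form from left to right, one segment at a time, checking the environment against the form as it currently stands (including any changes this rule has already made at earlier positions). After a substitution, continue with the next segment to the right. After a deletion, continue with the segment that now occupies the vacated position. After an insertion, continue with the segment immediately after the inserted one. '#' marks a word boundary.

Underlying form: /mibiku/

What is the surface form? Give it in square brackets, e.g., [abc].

Rule 1 Spirantization: [mibiku] → [miviku]
Rule 2 Medial Vowel Deletion: [miviku] → [mvku]
Rule 3 Progressive Voicing Assimilation: [mvku] → [mvgu]
Rule 4 Final Vowel Lowering: [mvgu] → [mvgo]
Rule 5 Nasal Place Assimilation: no change — [mvgo]

[mvgo]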